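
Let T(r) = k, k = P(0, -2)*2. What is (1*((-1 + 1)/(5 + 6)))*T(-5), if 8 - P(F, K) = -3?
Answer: 0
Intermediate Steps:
P(F, K) = 11 (P(F, K) = 8 - 1*(-3) = 8 + 3 = 11)
k = 22 (k = 11*2 = 22)
T(r) = 22
(1*((-1 + 1)/(5 + 6)))*T(-5) = (1*((-1 + 1)/(5 + 6)))*22 = (1*(0/11))*22 = (1*(0*(1/11)))*22 = (1*0)*22 = 0*22 = 0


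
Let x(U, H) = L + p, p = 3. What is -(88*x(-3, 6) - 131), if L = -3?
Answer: 131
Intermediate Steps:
x(U, H) = 0 (x(U, H) = -3 + 3 = 0)
-(88*x(-3, 6) - 131) = -(88*0 - 131) = -(0 - 131) = -1*(-131) = 131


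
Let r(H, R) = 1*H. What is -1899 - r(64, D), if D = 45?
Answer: -1963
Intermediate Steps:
r(H, R) = H
-1899 - r(64, D) = -1899 - 1*64 = -1899 - 64 = -1963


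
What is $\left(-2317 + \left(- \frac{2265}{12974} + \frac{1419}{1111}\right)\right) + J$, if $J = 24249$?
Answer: $\frac{28740567449}{1310374} \approx 21933.0$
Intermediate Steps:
$\left(-2317 + \left(- \frac{2265}{12974} + \frac{1419}{1111}\right)\right) + J = \left(-2317 + \left(- \frac{2265}{12974} + \frac{1419}{1111}\right)\right) + 24249 = \left(-2317 + \left(\left(-2265\right) \frac{1}{12974} + 1419 \cdot \frac{1}{1111}\right)\right) + 24249 = \left(-2317 + \left(- \frac{2265}{12974} + \frac{129}{101}\right)\right) + 24249 = \left(-2317 + \frac{1444881}{1310374}\right) + 24249 = - \frac{3034691677}{1310374} + 24249 = \frac{28740567449}{1310374}$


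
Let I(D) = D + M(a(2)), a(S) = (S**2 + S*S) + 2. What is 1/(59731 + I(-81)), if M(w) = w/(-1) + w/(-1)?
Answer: 1/59630 ≈ 1.6770e-5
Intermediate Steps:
a(S) = 2 + 2*S**2 (a(S) = (S**2 + S**2) + 2 = 2*S**2 + 2 = 2 + 2*S**2)
M(w) = -2*w (M(w) = w*(-1) + w*(-1) = -w - w = -2*w)
I(D) = -20 + D (I(D) = D - 2*(2 + 2*2**2) = D - 2*(2 + 2*4) = D - 2*(2 + 8) = D - 2*10 = D - 20 = -20 + D)
1/(59731 + I(-81)) = 1/(59731 + (-20 - 81)) = 1/(59731 - 101) = 1/59630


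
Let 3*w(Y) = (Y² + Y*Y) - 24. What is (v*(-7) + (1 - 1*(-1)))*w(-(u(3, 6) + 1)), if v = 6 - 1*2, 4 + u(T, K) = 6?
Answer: 52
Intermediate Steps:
u(T, K) = 2 (u(T, K) = -4 + 6 = 2)
v = 4 (v = 6 - 2 = 4)
w(Y) = -8 + 2*Y²/3 (w(Y) = ((Y² + Y*Y) - 24)/3 = ((Y² + Y²) - 24)/3 = (2*Y² - 24)/3 = (-24 + 2*Y²)/3 = -8 + 2*Y²/3)
(v*(-7) + (1 - 1*(-1)))*w(-(u(3, 6) + 1)) = (4*(-7) + (1 - 1*(-1)))*(-8 + 2*(-(2 + 1))²/3) = (-28 + (1 + 1))*(-8 + 2*(-1*3)²/3) = (-28 + 2)*(-8 + (⅔)*(-3)²) = -26*(-8 + (⅔)*9) = -26*(-8 + 6) = -26*(-2) = 52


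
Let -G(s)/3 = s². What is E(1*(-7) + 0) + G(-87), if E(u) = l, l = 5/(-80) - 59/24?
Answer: -1090057/48 ≈ -22710.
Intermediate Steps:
l = -121/48 (l = 5*(-1/80) - 59*1/24 = -1/16 - 59/24 = -121/48 ≈ -2.5208)
E(u) = -121/48
G(s) = -3*s²
E(1*(-7) + 0) + G(-87) = -121/48 - 3*(-87)² = -121/48 - 3*7569 = -121/48 - 22707 = -1090057/48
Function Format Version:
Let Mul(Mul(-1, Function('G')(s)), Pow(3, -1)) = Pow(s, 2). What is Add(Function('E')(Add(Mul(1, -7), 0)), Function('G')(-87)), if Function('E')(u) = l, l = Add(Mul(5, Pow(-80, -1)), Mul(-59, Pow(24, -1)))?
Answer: Rational(-1090057, 48) ≈ -22710.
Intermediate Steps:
l = Rational(-121, 48) (l = Add(Mul(5, Rational(-1, 80)), Mul(-59, Rational(1, 24))) = Add(Rational(-1, 16), Rational(-59, 24)) = Rational(-121, 48) ≈ -2.5208)
Function('E')(u) = Rational(-121, 48)
Function('G')(s) = Mul(-3, Pow(s, 2))
Add(Function('E')(Add(Mul(1, -7), 0)), Function('G')(-87)) = Add(Rational(-121, 48), Mul(-3, Pow(-87, 2))) = Add(Rational(-121, 48), Mul(-3, 7569)) = Add(Rational(-121, 48), -22707) = Rational(-1090057, 48)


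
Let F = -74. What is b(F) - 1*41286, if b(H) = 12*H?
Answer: -42174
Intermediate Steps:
b(F) - 1*41286 = 12*(-74) - 1*41286 = -888 - 41286 = -42174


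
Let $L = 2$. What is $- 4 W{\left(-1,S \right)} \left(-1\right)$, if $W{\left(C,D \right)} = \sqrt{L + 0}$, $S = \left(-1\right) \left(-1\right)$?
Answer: $4 \sqrt{2} \approx 5.6569$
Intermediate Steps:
$S = 1$
$W{\left(C,D \right)} = \sqrt{2}$ ($W{\left(C,D \right)} = \sqrt{2 + 0} = \sqrt{2}$)
$- 4 W{\left(-1,S \right)} \left(-1\right) = - 4 \sqrt{2} \left(-1\right) = 4 \sqrt{2}$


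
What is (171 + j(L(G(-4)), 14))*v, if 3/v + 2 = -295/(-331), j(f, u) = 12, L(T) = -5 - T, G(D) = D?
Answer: -181719/367 ≈ -495.15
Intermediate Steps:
v = -993/367 (v = 3/(-2 - 295/(-331)) = 3/(-2 - 295*(-1/331)) = 3/(-2 + 295/331) = 3/(-367/331) = 3*(-331/367) = -993/367 ≈ -2.7057)
(171 + j(L(G(-4)), 14))*v = (171 + 12)*(-993/367) = 183*(-993/367) = -181719/367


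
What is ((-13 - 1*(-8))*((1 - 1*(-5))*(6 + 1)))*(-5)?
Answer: 1050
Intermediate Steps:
((-13 - 1*(-8))*((1 - 1*(-5))*(6 + 1)))*(-5) = ((-13 + 8)*((1 + 5)*7))*(-5) = -30*7*(-5) = -5*42*(-5) = -210*(-5) = 1050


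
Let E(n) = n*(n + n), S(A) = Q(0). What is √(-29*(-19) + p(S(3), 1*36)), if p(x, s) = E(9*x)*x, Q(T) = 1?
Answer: √713 ≈ 26.702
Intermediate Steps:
S(A) = 1
E(n) = 2*n² (E(n) = n*(2*n) = 2*n²)
p(x, s) = 162*x³ (p(x, s) = (2*(9*x)²)*x = (2*(81*x²))*x = (162*x²)*x = 162*x³)
√(-29*(-19) + p(S(3), 1*36)) = √(-29*(-19) + 162*1³) = √(551 + 162*1) = √(551 + 162) = √713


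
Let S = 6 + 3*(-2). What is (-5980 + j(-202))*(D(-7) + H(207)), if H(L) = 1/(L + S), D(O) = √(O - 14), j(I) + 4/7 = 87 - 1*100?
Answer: -13985/483 - 41955*I*√21/7 ≈ -28.954 - 27466.0*I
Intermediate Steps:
j(I) = -95/7 (j(I) = -4/7 + (87 - 1*100) = -4/7 + (87 - 100) = -4/7 - 13 = -95/7)
S = 0 (S = 6 - 6 = 0)
D(O) = √(-14 + O)
H(L) = 1/L (H(L) = 1/(L + 0) = 1/L)
(-5980 + j(-202))*(D(-7) + H(207)) = (-5980 - 95/7)*(√(-14 - 7) + 1/207) = -41955*(√(-21) + 1/207)/7 = -41955*(I*√21 + 1/207)/7 = -41955*(1/207 + I*√21)/7 = -13985/483 - 41955*I*√21/7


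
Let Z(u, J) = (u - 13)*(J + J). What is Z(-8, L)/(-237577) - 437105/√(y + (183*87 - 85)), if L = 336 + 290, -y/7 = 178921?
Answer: 26292/237577 + 437105*I*√1236611/1236611 ≈ 0.11067 + 393.07*I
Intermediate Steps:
y = -1252447 (y = -7*178921 = -1252447)
L = 626
Z(u, J) = 2*J*(-13 + u) (Z(u, J) = (-13 + u)*(2*J) = 2*J*(-13 + u))
Z(-8, L)/(-237577) - 437105/√(y + (183*87 - 85)) = (2*626*(-13 - 8))/(-237577) - 437105/√(-1252447 + (183*87 - 85)) = (2*626*(-21))*(-1/237577) - 437105/√(-1252447 + (15921 - 85)) = -26292*(-1/237577) - 437105/√(-1252447 + 15836) = 26292/237577 - 437105*(-I*√1236611/1236611) = 26292/237577 - (-437105)*I*√1236611/1236611 = 26292/237577 + 437105*I*√1236611/1236611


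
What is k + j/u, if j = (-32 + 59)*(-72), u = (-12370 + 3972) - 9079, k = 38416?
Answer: 671398376/17477 ≈ 38416.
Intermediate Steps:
u = -17477 (u = -8398 - 9079 = -17477)
j = -1944 (j = 27*(-72) = -1944)
k + j/u = 38416 - 1944/(-17477) = 38416 - 1944*(-1/17477) = 38416 + 1944/17477 = 671398376/17477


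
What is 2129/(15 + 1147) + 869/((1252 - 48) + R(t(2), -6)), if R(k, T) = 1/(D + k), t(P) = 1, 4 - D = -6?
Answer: 39306163/15390690 ≈ 2.5539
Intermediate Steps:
D = 10 (D = 4 - 1*(-6) = 4 + 6 = 10)
R(k, T) = 1/(10 + k)
2129/(15 + 1147) + 869/((1252 - 48) + R(t(2), -6)) = 2129/(15 + 1147) + 869/((1252 - 48) + 1/(10 + 1)) = 2129/1162 + 869/(1204 + 1/11) = 2129*(1/1162) + 869/(1204 + 1/11) = 2129/1162 + 869/(13245/11) = 2129/1162 + 869*(11/13245) = 2129/1162 + 9559/13245 = 39306163/15390690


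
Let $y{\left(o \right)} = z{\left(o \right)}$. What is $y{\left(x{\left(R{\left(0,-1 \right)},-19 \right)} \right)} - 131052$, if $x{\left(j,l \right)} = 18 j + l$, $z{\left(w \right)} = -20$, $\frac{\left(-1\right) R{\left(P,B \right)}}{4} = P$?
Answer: $-131072$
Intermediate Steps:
$R{\left(P,B \right)} = - 4 P$
$x{\left(j,l \right)} = l + 18 j$
$y{\left(o \right)} = -20$
$y{\left(x{\left(R{\left(0,-1 \right)},-19 \right)} \right)} - 131052 = -20 - 131052 = -131072$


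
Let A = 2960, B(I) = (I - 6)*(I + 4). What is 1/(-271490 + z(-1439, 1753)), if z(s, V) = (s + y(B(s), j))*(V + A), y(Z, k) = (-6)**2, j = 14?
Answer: -1/6883829 ≈ -1.4527e-7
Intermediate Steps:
B(I) = (-6 + I)*(4 + I)
y(Z, k) = 36
z(s, V) = (36 + s)*(2960 + V) (z(s, V) = (s + 36)*(V + 2960) = (36 + s)*(2960 + V))
1/(-271490 + z(-1439, 1753)) = 1/(-271490 + (106560 + 36*1753 + 2960*(-1439) + 1753*(-1439))) = 1/(-271490 + (106560 + 63108 - 4259440 - 2522567)) = 1/(-271490 - 6612339) = 1/(-6883829) = -1/6883829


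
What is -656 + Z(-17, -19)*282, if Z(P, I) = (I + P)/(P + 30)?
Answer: -18680/13 ≈ -1436.9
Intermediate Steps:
Z(P, I) = (I + P)/(30 + P)
-656 + Z(-17, -19)*282 = -656 + ((-19 - 17)/(30 - 17))*282 = -656 + (-36/13)*282 = -656 + ((1/13)*(-36))*282 = -656 - 36/13*282 = -656 - 10152/13 = -18680/13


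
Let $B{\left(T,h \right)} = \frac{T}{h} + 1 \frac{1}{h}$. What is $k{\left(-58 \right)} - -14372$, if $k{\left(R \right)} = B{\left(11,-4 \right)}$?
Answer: $14369$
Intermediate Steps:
$B{\left(T,h \right)} = \frac{1}{h} + \frac{T}{h}$ ($B{\left(T,h \right)} = \frac{T}{h} + \frac{1}{h} = \frac{1}{h} + \frac{T}{h}$)
$k{\left(R \right)} = -3$ ($k{\left(R \right)} = \frac{1 + 11}{-4} = \left(- \frac{1}{4}\right) 12 = -3$)
$k{\left(-58 \right)} - -14372 = -3 - -14372 = -3 + 14372 = 14369$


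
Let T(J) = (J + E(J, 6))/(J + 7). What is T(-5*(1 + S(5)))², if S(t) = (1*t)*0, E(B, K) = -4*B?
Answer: 225/4 ≈ 56.250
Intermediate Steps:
S(t) = 0 (S(t) = t*0 = 0)
T(J) = -3*J/(7 + J) (T(J) = (J - 4*J)/(J + 7) = (-3*J)/(7 + J) = -3*J/(7 + J))
T(-5*(1 + S(5)))² = (-3*(-5*(1 + 0))/(7 - 5*(1 + 0)))² = (-3*(-5*1)/(7 - 5*1))² = (-3*(-5)/(7 - 5))² = (-3*(-5)/2)² = (-3*(-5)*½)² = (15/2)² = 225/4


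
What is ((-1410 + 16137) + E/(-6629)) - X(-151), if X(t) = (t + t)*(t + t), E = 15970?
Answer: -506982003/6629 ≈ -76479.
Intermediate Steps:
X(t) = 4*t² (X(t) = (2*t)*(2*t) = 4*t²)
((-1410 + 16137) + E/(-6629)) - X(-151) = ((-1410 + 16137) + 15970/(-6629)) - 4*(-151)² = (14727 + 15970*(-1/6629)) - 4*22801 = (14727 - 15970/6629) - 1*91204 = 97609313/6629 - 91204 = -506982003/6629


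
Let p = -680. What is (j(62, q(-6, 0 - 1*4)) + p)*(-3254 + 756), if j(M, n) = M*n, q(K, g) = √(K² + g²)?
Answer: 1698640 - 309752*√13 ≈ 5.8181e+5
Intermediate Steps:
(j(62, q(-6, 0 - 1*4)) + p)*(-3254 + 756) = (62*√((-6)² + (0 - 1*4)²) - 680)*(-3254 + 756) = (62*√(36 + (0 - 4)²) - 680)*(-2498) = (62*√(36 + (-4)²) - 680)*(-2498) = (62*√(36 + 16) - 680)*(-2498) = (62*√52 - 680)*(-2498) = (62*(2*√13) - 680)*(-2498) = (124*√13 - 680)*(-2498) = (-680 + 124*√13)*(-2498) = 1698640 - 309752*√13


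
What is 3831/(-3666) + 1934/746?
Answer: 705353/455806 ≈ 1.5475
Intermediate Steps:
3831/(-3666) + 1934/746 = 3831*(-1/3666) + 1934*(1/746) = -1277/1222 + 967/373 = 705353/455806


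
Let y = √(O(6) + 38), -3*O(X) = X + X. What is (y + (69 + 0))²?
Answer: (69 + √34)² ≈ 5599.7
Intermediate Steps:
O(X) = -2*X/3 (O(X) = -(X + X)/3 = -2*X/3)
y = √34 (y = √(-⅔*6 + 38) = √(-4 + 38) = √34 ≈ 5.8309)
(y + (69 + 0))² = (√34 + (69 + 0))² = (√34 + 69)² = (69 + √34)²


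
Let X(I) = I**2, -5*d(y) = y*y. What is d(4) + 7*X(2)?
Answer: 124/5 ≈ 24.800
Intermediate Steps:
d(y) = -y**2/5 (d(y) = -y*y/5 = -y**2/5)
d(4) + 7*X(2) = -1/5*4**2 + 7*2**2 = -1/5*16 + 7*4 = -16/5 + 28 = 124/5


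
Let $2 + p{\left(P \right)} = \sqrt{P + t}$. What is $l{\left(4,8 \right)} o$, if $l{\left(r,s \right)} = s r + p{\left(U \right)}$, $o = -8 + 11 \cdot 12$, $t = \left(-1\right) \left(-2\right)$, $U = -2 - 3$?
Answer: $3720 + 124 i \sqrt{3} \approx 3720.0 + 214.77 i$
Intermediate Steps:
$U = -5$ ($U = -2 - 3 = -5$)
$t = 2$
$o = 124$ ($o = -8 + 132 = 124$)
$p{\left(P \right)} = -2 + \sqrt{2 + P}$ ($p{\left(P \right)} = -2 + \sqrt{P + 2} = -2 + \sqrt{2 + P}$)
$l{\left(r,s \right)} = -2 + i \sqrt{3} + r s$ ($l{\left(r,s \right)} = s r - \left(2 - \sqrt{2 - 5}\right) = r s - \left(2 - \sqrt{-3}\right) = r s - \left(2 - i \sqrt{3}\right) = -2 + i \sqrt{3} + r s$)
$l{\left(4,8 \right)} o = \left(-2 + i \sqrt{3} + 4 \cdot 8\right) 124 = \left(-2 + i \sqrt{3} + 32\right) 124 = \left(30 + i \sqrt{3}\right) 124 = 3720 + 124 i \sqrt{3}$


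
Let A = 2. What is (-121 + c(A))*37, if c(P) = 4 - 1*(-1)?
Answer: -4292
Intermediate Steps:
c(P) = 5 (c(P) = 4 + 1 = 5)
(-121 + c(A))*37 = (-121 + 5)*37 = -116*37 = -4292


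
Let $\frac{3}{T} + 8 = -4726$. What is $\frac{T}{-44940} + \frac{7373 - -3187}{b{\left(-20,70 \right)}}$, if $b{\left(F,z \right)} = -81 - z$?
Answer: $- \frac{748865779049}{10708213320} \approx -69.934$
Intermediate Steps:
$T = - \frac{1}{1578}$ ($T = \frac{3}{-8 - 4726} = \frac{3}{-4734} = 3 \left(- \frac{1}{4734}\right) = - \frac{1}{1578} \approx -0.00063371$)
$\frac{T}{-44940} + \frac{7373 - -3187}{b{\left(-20,70 \right)}} = - \frac{1}{1578 \left(-44940\right)} + \frac{7373 - -3187}{-81 - 70} = \left(- \frac{1}{1578}\right) \left(- \frac{1}{44940}\right) + \frac{7373 + 3187}{-81 - 70} = \frac{1}{70915320} + \frac{10560}{-151} = \frac{1}{70915320} + 10560 \left(- \frac{1}{151}\right) = \frac{1}{70915320} - \frac{10560}{151} = - \frac{748865779049}{10708213320}$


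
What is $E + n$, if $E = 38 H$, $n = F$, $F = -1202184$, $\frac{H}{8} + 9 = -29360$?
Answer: $-10130360$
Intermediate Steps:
$H = -234952$ ($H = -72 + 8 \left(-29360\right) = -72 - 234880 = -234952$)
$n = -1202184$
$E = -8928176$ ($E = 38 \left(-234952\right) = -8928176$)
$E + n = -8928176 - 1202184 = -10130360$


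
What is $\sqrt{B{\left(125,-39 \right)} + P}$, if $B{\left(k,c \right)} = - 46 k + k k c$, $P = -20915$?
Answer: $2 i \sqrt{159010} \approx 797.52 i$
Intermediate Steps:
$B{\left(k,c \right)} = - 46 k + c k^{2}$ ($B{\left(k,c \right)} = - 46 k + k^{2} c = - 46 k + c k^{2}$)
$\sqrt{B{\left(125,-39 \right)} + P} = \sqrt{125 \left(-46 - 4875\right) - 20915} = \sqrt{125 \left(-4921\right) - 20915} = \sqrt{-615125 - 20915} = \sqrt{-636040} = 2 i \sqrt{159010}$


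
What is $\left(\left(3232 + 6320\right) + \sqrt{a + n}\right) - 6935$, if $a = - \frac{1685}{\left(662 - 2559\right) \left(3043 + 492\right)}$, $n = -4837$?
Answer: $2617 + \frac{i \sqrt{177563408924306}}{191597} \approx 2617.0 + 69.549 i$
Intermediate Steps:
$a = \frac{337}{1341179}$ ($a = - \frac{1685}{\left(-1897\right) 3535} = - \frac{1685}{-6705895} = \left(-1685\right) \left(- \frac{1}{6705895}\right) = \frac{337}{1341179} \approx 0.00025127$)
$\left(\left(3232 + 6320\right) + \sqrt{a + n}\right) - 6935 = \left(\left(3232 + 6320\right) + \sqrt{\frac{337}{1341179} - 4837}\right) - 6935 = \left(9552 + \sqrt{- \frac{6487282486}{1341179}}\right) - 6935 = \left(9552 + \frac{i \sqrt{177563408924306}}{191597}\right) - 6935 = 2617 + \frac{i \sqrt{177563408924306}}{191597}$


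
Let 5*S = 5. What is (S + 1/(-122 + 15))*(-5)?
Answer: -530/107 ≈ -4.9533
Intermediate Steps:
S = 1 (S = (1/5)*5 = 1)
(S + 1/(-122 + 15))*(-5) = (1 + 1/(-122 + 15))*(-5) = (1 + 1/(-107))*(-5) = (1 - 1/107)*(-5) = (106/107)*(-5) = -530/107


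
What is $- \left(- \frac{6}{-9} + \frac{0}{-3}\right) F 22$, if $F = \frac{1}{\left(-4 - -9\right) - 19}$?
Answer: $\frac{22}{21} \approx 1.0476$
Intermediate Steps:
$F = - \frac{1}{14}$ ($F = \frac{1}{\left(-4 + 9\right) - 19} = \frac{1}{5 - 19} = \frac{1}{-14} = - \frac{1}{14} \approx -0.071429$)
$- \left(- \frac{6}{-9} + \frac{0}{-3}\right) F 22 = - \left(- \frac{6}{-9} + \frac{0}{-3}\right) \left(- \frac{1}{14}\right) 22 = - \left(\left(-6\right) \left(- \frac{1}{9}\right) + 0 \left(- \frac{1}{3}\right)\right) \left(- \frac{1}{14}\right) 22 = - \left(\frac{2}{3} + 0\right) \left(- \frac{1}{14}\right) 22 = - \frac{2}{3} \left(- \frac{1}{14}\right) 22 = - \frac{\left(-1\right) 22}{21} = \left(-1\right) \left(- \frac{22}{21}\right) = \frac{22}{21}$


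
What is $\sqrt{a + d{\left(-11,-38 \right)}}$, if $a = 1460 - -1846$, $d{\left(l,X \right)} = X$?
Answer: $2 \sqrt{817} \approx 57.166$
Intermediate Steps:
$a = 3306$ ($a = 1460 + 1846 = 3306$)
$\sqrt{a + d{\left(-11,-38 \right)}} = \sqrt{3306 - 38} = \sqrt{3268} = 2 \sqrt{817}$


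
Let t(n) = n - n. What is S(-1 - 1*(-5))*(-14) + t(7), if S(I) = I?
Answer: -56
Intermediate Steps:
t(n) = 0
S(-1 - 1*(-5))*(-14) + t(7) = (-1 - 1*(-5))*(-14) + 0 = (-1 + 5)*(-14) + 0 = 4*(-14) + 0 = -56 + 0 = -56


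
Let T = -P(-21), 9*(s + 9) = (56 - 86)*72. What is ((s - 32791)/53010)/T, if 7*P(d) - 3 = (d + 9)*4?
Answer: -23128/238545 ≈ -0.096954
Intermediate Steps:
P(d) = 39/7 + 4*d/7 (P(d) = 3/7 + ((d + 9)*4)/7 = 3/7 + ((9 + d)*4)/7 = 3/7 + (36 + 4*d)/7 = 3/7 + (36/7 + 4*d/7) = 39/7 + 4*d/7)
s = -249 (s = -9 + ((56 - 86)*72)/9 = -9 + (-30*72)/9 = -9 + (⅑)*(-2160) = -9 - 240 = -249)
T = 45/7 (T = -(39/7 + (4/7)*(-21)) = -(39/7 - 12) = -1*(-45/7) = 45/7 ≈ 6.4286)
((s - 32791)/53010)/T = ((-249 - 32791)/53010)/(45/7) = -33040*1/53010*(7/45) = -3304/5301*7/45 = -23128/238545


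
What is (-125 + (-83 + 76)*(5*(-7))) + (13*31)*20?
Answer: 8180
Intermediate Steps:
(-125 + (-83 + 76)*(5*(-7))) + (13*31)*20 = (-125 - 7*(-35)) + 403*20 = (-125 + 245) + 8060 = 120 + 8060 = 8180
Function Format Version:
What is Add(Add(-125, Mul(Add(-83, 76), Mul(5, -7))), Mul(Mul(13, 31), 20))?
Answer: 8180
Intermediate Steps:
Add(Add(-125, Mul(Add(-83, 76), Mul(5, -7))), Mul(Mul(13, 31), 20)) = Add(Add(-125, Mul(-7, -35)), Mul(403, 20)) = Add(Add(-125, 245), 8060) = Add(120, 8060) = 8180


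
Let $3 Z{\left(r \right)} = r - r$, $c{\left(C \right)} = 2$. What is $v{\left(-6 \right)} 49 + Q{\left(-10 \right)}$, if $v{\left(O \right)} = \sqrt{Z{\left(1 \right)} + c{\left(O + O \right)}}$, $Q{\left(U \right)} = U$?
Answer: $-10 + 49 \sqrt{2} \approx 59.296$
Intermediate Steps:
$Z{\left(r \right)} = 0$ ($Z{\left(r \right)} = \frac{r - r}{3} = \frac{1}{3} \cdot 0 = 0$)
$v{\left(O \right)} = \sqrt{2}$ ($v{\left(O \right)} = \sqrt{0 + 2} = \sqrt{2}$)
$v{\left(-6 \right)} 49 + Q{\left(-10 \right)} = \sqrt{2} \cdot 49 - 10 = 49 \sqrt{2} - 10 = -10 + 49 \sqrt{2}$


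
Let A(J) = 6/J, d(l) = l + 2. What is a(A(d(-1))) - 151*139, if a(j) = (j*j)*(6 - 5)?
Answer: -20953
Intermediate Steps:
d(l) = 2 + l
a(j) = j² (a(j) = j²*1 = j²)
a(A(d(-1))) - 151*139 = (6/(2 - 1))² - 151*139 = (6/1)² - 20989 = (6*1)² - 20989 = 6² - 20989 = 36 - 20989 = -20953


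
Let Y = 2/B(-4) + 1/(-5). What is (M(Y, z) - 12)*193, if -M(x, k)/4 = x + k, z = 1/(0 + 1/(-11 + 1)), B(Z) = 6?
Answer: 79516/15 ≈ 5301.1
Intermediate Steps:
Y = 2/15 (Y = 2/6 + 1/(-5) = 2*(⅙) + 1*(-⅕) = ⅓ - ⅕ = 2/15 ≈ 0.13333)
z = -10 (z = 1/(0 + 1/(-10)) = 1/(0 - ⅒) = 1/(-⅒) = -10)
M(x, k) = -4*k - 4*x (M(x, k) = -4*(x + k) = -4*(k + x) = -4*k - 4*x)
(M(Y, z) - 12)*193 = ((-4*(-10) - 4*2/15) - 12)*193 = ((40 - 8/15) - 12)*193 = (592/15 - 12)*193 = (412/15)*193 = 79516/15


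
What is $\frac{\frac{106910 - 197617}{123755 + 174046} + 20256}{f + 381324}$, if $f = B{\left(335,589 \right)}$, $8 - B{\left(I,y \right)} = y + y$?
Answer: $\frac{6032166349}{113210241354} \approx 0.053283$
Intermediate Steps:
$B{\left(I,y \right)} = 8 - 2 y$ ($B{\left(I,y \right)} = 8 - \left(y + y\right) = 8 - 2 y$)
$f = -1170$ ($f = 8 - 1178 = -1170$)
$\frac{\frac{106910 - 197617}{123755 + 174046} + 20256}{f + 381324} = \frac{\frac{106910 - 197617}{123755 + 174046} + 20256}{-1170 + 381324} = \frac{- \frac{90707}{297801} + 20256}{380154} = \left(\left(-90707\right) \frac{1}{297801} + 20256\right) \frac{1}{380154} = \left(- \frac{90707}{297801} + 20256\right) \frac{1}{380154} = \frac{6032166349}{297801} \cdot \frac{1}{380154} = \frac{6032166349}{113210241354}$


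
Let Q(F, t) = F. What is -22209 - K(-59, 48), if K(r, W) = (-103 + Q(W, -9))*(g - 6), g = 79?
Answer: -18194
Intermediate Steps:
K(r, W) = -7519 + 73*W (K(r, W) = (-103 + W)*(79 - 6) = (-103 + W)*73 = -7519 + 73*W)
-22209 - K(-59, 48) = -22209 - (-7519 + 73*48) = -22209 - (-7519 + 3504) = -22209 - 1*(-4015) = -22209 + 4015 = -18194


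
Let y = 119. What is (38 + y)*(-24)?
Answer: -3768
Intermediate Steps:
(38 + y)*(-24) = (38 + 119)*(-24) = 157*(-24) = -3768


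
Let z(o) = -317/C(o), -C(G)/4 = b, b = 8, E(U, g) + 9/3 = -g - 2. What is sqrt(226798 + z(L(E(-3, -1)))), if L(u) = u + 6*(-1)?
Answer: sqrt(14515706)/8 ≈ 476.24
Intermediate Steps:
E(U, g) = -5 - g (E(U, g) = -3 + (-g - 2) = -3 + (-2 - g) = -5 - g)
L(u) = -6 + u (L(u) = u - 6 = -6 + u)
C(G) = -32 (C(G) = -4*8 = -32)
z(o) = 317/32 (z(o) = -317/(-32) = -317*(-1/32) = 317/32)
sqrt(226798 + z(L(E(-3, -1)))) = sqrt(226798 + 317/32) = sqrt(7257853/32) = sqrt(14515706)/8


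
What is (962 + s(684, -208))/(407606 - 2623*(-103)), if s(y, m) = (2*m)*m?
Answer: 17498/135555 ≈ 0.12908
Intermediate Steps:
s(y, m) = 2*m²
(962 + s(684, -208))/(407606 - 2623*(-103)) = (962 + 2*(-208)²)/(407606 - 2623*(-103)) = (962 + 2*43264)/(407606 + 270169) = (962 + 86528)/677775 = 87490*(1/677775) = 17498/135555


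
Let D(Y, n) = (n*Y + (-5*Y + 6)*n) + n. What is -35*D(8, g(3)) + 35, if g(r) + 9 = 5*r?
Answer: 5285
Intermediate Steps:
g(r) = -9 + 5*r
D(Y, n) = n + Y*n + n*(6 - 5*Y) (D(Y, n) = (Y*n + (6 - 5*Y)*n) + n = (Y*n + n*(6 - 5*Y)) + n = n + Y*n + n*(6 - 5*Y))
-35*D(8, g(3)) + 35 = -35*(-9 + 5*3)*(7 - 4*8) + 35 = -35*(-9 + 15)*(7 - 32) + 35 = -210*(-25) + 35 = -35*(-150) + 35 = 5250 + 35 = 5285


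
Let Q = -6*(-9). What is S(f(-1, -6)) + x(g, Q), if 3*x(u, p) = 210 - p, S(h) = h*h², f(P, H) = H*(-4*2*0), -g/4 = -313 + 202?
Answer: 52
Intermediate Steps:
g = 444 (g = -4*(-313 + 202) = -4*(-111) = 444)
Q = 54
f(P, H) = 0 (f(P, H) = H*(-8*0) = H*0 = 0)
S(h) = h³
x(u, p) = 70 - p/3 (x(u, p) = (210 - p)/3 = 70 - p/3)
S(f(-1, -6)) + x(g, Q) = 0³ + (70 - ⅓*54) = 0 + (70 - 18) = 0 + 52 = 52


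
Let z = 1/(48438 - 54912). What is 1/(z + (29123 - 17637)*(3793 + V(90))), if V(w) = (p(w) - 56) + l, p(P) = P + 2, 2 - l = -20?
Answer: 6474/286361761763 ≈ 2.2608e-8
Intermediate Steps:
l = 22 (l = 2 - 1*(-20) = 2 + 20 = 22)
p(P) = 2 + P
z = -1/6474 (z = 1/(-6474) = -1/6474 ≈ -0.00015446)
V(w) = -32 + w (V(w) = ((2 + w) - 56) + 22 = (-54 + w) + 22 = -32 + w)
1/(z + (29123 - 17637)*(3793 + V(90))) = 1/(-1/6474 + (29123 - 17637)*(3793 + (-32 + 90))) = 1/(-1/6474 + 11486*(3793 + 58)) = 1/(-1/6474 + 11486*3851) = 1/(-1/6474 + 44232586) = 1/(286361761763/6474) = 6474/286361761763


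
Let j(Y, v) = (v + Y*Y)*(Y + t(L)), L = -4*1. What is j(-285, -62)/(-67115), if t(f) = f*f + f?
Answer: 22157499/67115 ≈ 330.14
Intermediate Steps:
L = -4
t(f) = f + f**2 (t(f) = f**2 + f = f + f**2)
j(Y, v) = (12 + Y)*(v + Y**2) (j(Y, v) = (v + Y*Y)*(Y - 4*(1 - 4)) = (v + Y**2)*(Y - 4*(-3)) = (v + Y**2)*(Y + 12) = (v + Y**2)*(12 + Y) = (12 + Y)*(v + Y**2))
j(-285, -62)/(-67115) = ((-285)**3 + 12*(-62) + 12*(-285)**2 - 285*(-62))/(-67115) = (-23149125 - 744 + 12*81225 + 17670)*(-1/67115) = (-23149125 - 744 + 974700 + 17670)*(-1/67115) = -22157499*(-1/67115) = 22157499/67115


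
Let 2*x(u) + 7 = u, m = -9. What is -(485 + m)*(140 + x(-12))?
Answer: -62118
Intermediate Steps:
x(u) = -7/2 + u/2
-(485 + m)*(140 + x(-12)) = -(485 - 9)*(140 + (-7/2 + (1/2)*(-12))) = -476*(140 + (-7/2 - 6)) = -476*(140 - 19/2) = -476*261/2 = -1*62118 = -62118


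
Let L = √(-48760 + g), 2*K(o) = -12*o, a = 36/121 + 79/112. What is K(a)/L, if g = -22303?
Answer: 40773*I*√71063/481522888 ≈ 0.022572*I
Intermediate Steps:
a = 13591/13552 (a = 36*(1/121) + 79*(1/112) = 36/121 + 79/112 = 13591/13552 ≈ 1.0029)
K(o) = -6*o (K(o) = (-12*o)/2 = -6*o)
L = I*√71063 (L = √(-48760 - 22303) = √(-71063) = I*√71063 ≈ 266.58*I)
K(a)/L = (-6*13591/13552)/((I*√71063)) = -(-40773)*I*√71063/481522888 = 40773*I*√71063/481522888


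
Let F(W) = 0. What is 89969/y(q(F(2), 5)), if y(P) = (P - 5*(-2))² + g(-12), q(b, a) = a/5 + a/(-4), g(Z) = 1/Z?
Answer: 4318512/4559 ≈ 947.25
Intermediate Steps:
q(b, a) = -a/20 (q(b, a) = a*(⅕) + a*(-¼) = a/5 - a/4 = -a/20)
y(P) = -1/12 + (10 + P)² (y(P) = (P - 5*(-2))² + 1/(-12) = (P + 10)² - 1/12 = (10 + P)² - 1/12 = -1/12 + (10 + P)²)
89969/y(q(F(2), 5)) = 89969/(-1/12 + (10 - 1/20*5)²) = 89969/(-1/12 + (10 - ¼)²) = 89969/(-1/12 + (39/4)²) = 89969/(-1/12 + 1521/16) = 89969/(4559/48) = 89969*(48/4559) = 4318512/4559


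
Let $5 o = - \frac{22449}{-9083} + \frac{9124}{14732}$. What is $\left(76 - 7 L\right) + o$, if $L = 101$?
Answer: $- \frac{21087967161}{33452689} \approx -630.38$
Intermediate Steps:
$o = \frac{20679598}{33452689}$ ($o = \frac{- \frac{22449}{-9083} + \frac{9124}{14732}}{5} = \frac{\left(-22449\right) \left(- \frac{1}{9083}\right) + 9124 \cdot \frac{1}{14732}}{5} = \frac{\frac{22449}{9083} + \frac{2281}{3683}}{5} = \frac{1}{5} \cdot \frac{103397990}{33452689} = \frac{20679598}{33452689} \approx 0.61817$)
$\left(76 - 7 L\right) + o = \left(76 - 707\right) + \frac{20679598}{33452689} = -631 + \frac{20679598}{33452689} = - \frac{21087967161}{33452689}$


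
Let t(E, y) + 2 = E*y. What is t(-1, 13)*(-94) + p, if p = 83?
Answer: 1493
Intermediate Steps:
t(E, y) = -2 + E*y
t(-1, 13)*(-94) + p = (-2 - 1*13)*(-94) + 83 = (-2 - 13)*(-94) + 83 = -15*(-94) + 83 = 1410 + 83 = 1493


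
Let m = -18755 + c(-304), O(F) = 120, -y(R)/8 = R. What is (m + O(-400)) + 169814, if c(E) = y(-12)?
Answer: 151275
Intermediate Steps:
y(R) = -8*R
c(E) = 96 (c(E) = -8*(-12) = 96)
m = -18659 (m = -18755 + 96 = -18659)
(m + O(-400)) + 169814 = (-18659 + 120) + 169814 = -18539 + 169814 = 151275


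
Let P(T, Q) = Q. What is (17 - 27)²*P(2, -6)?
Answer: -600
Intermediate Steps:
(17 - 27)²*P(2, -6) = (17 - 27)²*(-6) = (-10)²*(-6) = 100*(-6) = -600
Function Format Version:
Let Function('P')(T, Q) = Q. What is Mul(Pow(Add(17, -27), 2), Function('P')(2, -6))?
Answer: -600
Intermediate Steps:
Mul(Pow(Add(17, -27), 2), Function('P')(2, -6)) = Mul(Pow(Add(17, -27), 2), -6) = Mul(Pow(-10, 2), -6) = Mul(100, -6) = -600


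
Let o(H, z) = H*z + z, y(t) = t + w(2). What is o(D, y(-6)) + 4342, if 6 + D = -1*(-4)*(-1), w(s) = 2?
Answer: 4378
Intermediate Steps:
D = -10 (D = -6 - 1*(-4)*(-1) = -6 + 4*(-1) = -6 - 4 = -10)
y(t) = 2 + t (y(t) = t + 2 = 2 + t)
o(H, z) = z + H*z
o(D, y(-6)) + 4342 = (2 - 6)*(1 - 10) + 4342 = -4*(-9) + 4342 = 36 + 4342 = 4378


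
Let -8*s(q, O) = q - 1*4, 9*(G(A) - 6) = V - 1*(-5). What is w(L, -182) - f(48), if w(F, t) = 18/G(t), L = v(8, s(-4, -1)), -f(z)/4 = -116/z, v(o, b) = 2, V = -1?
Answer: -598/87 ≈ -6.8736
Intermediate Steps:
G(A) = 58/9 (G(A) = 6 + (-1 - 1*(-5))/9 = 6 + (-1 + 5)/9 = 6 + (1/9)*4 = 6 + 4/9 = 58/9)
s(q, O) = 1/2 - q/8 (s(q, O) = -(q - 1*4)/8 = -(q - 4)/8 = -(-4 + q)/8 = 1/2 - q/8)
f(z) = 464/z (f(z) = -(-464)/z = 464/z)
L = 2
w(F, t) = 81/29 (w(F, t) = 18/(58/9) = 18*(9/58) = 81/29)
w(L, -182) - f(48) = 81/29 - 464/48 = 81/29 - 1*29/3 = 81/29 - 29/3 = -598/87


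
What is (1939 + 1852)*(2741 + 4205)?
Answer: 26332286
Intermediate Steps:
(1939 + 1852)*(2741 + 4205) = 3791*6946 = 26332286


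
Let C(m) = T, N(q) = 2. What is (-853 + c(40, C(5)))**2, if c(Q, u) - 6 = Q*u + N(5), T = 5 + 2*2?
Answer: 235225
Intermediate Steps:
T = 9 (T = 5 + 4 = 9)
C(m) = 9
c(Q, u) = 8 + Q*u (c(Q, u) = 6 + (Q*u + 2) = 6 + (2 + Q*u) = 8 + Q*u)
(-853 + c(40, C(5)))**2 = (-853 + (8 + 40*9))**2 = (-853 + (8 + 360))**2 = (-853 + 368)**2 = (-485)**2 = 235225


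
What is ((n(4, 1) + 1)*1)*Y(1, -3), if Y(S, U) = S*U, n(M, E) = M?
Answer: -15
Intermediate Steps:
((n(4, 1) + 1)*1)*Y(1, -3) = ((4 + 1)*1)*(1*(-3)) = (5*1)*(-3) = 5*(-3) = -15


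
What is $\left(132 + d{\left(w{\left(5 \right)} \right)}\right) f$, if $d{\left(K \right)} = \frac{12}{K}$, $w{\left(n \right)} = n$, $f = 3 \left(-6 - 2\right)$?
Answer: $- \frac{16128}{5} \approx -3225.6$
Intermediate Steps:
$f = -24$ ($f = 3 \left(-8\right) = -24$)
$\left(132 + d{\left(w{\left(5 \right)} \right)}\right) f = \left(132 + \frac{12}{5}\right) \left(-24\right) = \frac{672}{5} \left(-24\right) = - \frac{16128}{5}$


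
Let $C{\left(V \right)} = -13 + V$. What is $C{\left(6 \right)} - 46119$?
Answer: $-46126$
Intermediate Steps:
$C{\left(6 \right)} - 46119 = \left(-13 + 6\right) - 46119 = -7 - 46119 = -46126$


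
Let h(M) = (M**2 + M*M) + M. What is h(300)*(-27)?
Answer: -4868100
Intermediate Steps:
h(M) = M + 2*M**2 (h(M) = (M**2 + M**2) + M = 2*M**2 + M = M + 2*M**2)
h(300)*(-27) = (300*(1 + 2*300))*(-27) = (300*(1 + 600))*(-27) = (300*601)*(-27) = 180300*(-27) = -4868100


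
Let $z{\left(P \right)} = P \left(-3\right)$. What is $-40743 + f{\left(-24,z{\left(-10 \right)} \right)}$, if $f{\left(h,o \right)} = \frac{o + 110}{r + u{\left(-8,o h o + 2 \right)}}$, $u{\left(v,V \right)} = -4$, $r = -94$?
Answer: $- \frac{285211}{7} \approx -40744.0$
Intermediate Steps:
$z{\left(P \right)} = - 3 P$
$f{\left(h,o \right)} = - \frac{55}{49} - \frac{o}{98}$ ($f{\left(h,o \right)} = \frac{o + 110}{-94 - 4} = \frac{110 + o}{-98} = \left(110 + o\right) \left(- \frac{1}{98}\right) = - \frac{55}{49} - \frac{o}{98}$)
$-40743 + f{\left(-24,z{\left(-10 \right)} \right)} = -40743 - \left(\frac{55}{49} + \frac{\left(-3\right) \left(-10\right)}{98}\right) = -40743 - \frac{10}{7} = - \frac{285211}{7}$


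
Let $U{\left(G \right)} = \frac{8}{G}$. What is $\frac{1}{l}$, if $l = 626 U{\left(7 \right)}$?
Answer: $\frac{7}{5008} \approx 0.0013978$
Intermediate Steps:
$l = \frac{5008}{7}$ ($l = 626 \cdot \frac{8}{7} = \frac{5008}{7} \approx 715.43$)
$\frac{1}{l} = \frac{1}{\frac{5008}{7}} = \frac{7}{5008}$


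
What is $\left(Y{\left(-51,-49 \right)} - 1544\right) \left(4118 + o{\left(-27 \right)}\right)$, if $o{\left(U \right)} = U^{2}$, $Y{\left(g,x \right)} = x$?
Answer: $-7721271$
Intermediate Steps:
$\left(Y{\left(-51,-49 \right)} - 1544\right) \left(4118 + o{\left(-27 \right)}\right) = \left(-49 - 1544\right) \left(4118 + \left(-27\right)^{2}\right) = - 1593 \left(4118 + 729\right) = \left(-1593\right) 4847 = -7721271$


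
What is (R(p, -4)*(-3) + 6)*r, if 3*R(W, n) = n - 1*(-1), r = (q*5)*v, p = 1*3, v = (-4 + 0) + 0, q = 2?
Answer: -360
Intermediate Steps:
v = -4 (v = -4 + 0 = -4)
p = 3
r = -40 (r = (2*5)*(-4) = 10*(-4) = -40)
R(W, n) = 1/3 + n/3 (R(W, n) = (n - 1*(-1))/3 = (n + 1)/3 = (1 + n)/3 = 1/3 + n/3)
(R(p, -4)*(-3) + 6)*r = ((1/3 + (1/3)*(-4))*(-3) + 6)*(-40) = ((1/3 - 4/3)*(-3) + 6)*(-40) = (-1*(-3) + 6)*(-40) = (3 + 6)*(-40) = 9*(-40) = -360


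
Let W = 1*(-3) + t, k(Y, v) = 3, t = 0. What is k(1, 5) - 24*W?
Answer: 75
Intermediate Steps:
W = -3 (W = 1*(-3) + 0 = -3 + 0 = -3)
k(1, 5) - 24*W = 3 - 24*(-3) = 3 + 72 = 75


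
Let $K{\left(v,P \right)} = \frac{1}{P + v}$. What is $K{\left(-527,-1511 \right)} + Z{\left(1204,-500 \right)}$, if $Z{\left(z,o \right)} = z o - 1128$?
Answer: $- \frac{1229174865}{2038} \approx -6.0313 \cdot 10^{5}$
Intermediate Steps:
$Z{\left(z,o \right)} = -1128 + o z$ ($Z{\left(z,o \right)} = o z - 1128 = -1128 + o z$)
$K{\left(-527,-1511 \right)} + Z{\left(1204,-500 \right)} = \frac{1}{-1511 - 527} - 603128 = \frac{1}{-2038} - 603128 = - \frac{1}{2038} - 603128 = - \frac{1229174865}{2038}$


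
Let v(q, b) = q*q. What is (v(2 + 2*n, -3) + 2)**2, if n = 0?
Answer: 36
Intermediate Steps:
v(q, b) = q**2
(v(2 + 2*n, -3) + 2)**2 = ((2 + 2*0)**2 + 2)**2 = ((2 + 0)**2 + 2)**2 = (2**2 + 2)**2 = (4 + 2)**2 = 6**2 = 36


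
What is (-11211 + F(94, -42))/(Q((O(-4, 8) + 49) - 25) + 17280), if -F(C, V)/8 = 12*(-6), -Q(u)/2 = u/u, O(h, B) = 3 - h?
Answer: -10635/17278 ≈ -0.61552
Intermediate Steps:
Q(u) = -2 (Q(u) = -2*u/u = -2*1 = -2)
F(C, V) = 576 (F(C, V) = -96*(-6) = -8*(-72) = 576)
(-11211 + F(94, -42))/(Q((O(-4, 8) + 49) - 25) + 17280) = (-11211 + 576)/(-2 + 17280) = -10635/17278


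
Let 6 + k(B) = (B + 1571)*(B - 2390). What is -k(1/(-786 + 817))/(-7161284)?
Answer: -902072061/1720498481 ≈ -0.52431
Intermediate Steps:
k(B) = -6 + (-2390 + B)*(1571 + B) (k(B) = -6 + (B + 1571)*(B - 2390) = -6 + (1571 + B)*(-2390 + B) = -6 + (-2390 + B)*(1571 + B))
-k(1/(-786 + 817))/(-7161284) = -(-3754696 + (1/(-786 + 817))**2 - 819/(-786 + 817))/(-7161284) = -(-3754696 + (1/31)**2 - 819/31)*(-1/7161284) = -(-3754696 + (1/31)**2 - 819*1/31)*(-1/7161284) = -(-3754696 + 1/961 - 819/31)*(-1/7161284) = -1*(-3608288244/961)*(-1/7161284) = (3608288244/961)*(-1/7161284) = -902072061/1720498481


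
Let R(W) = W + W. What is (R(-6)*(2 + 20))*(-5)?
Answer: 1320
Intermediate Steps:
R(W) = 2*W
(R(-6)*(2 + 20))*(-5) = ((2*(-6))*(2 + 20))*(-5) = -12*22*(-5) = -264*(-5) = 1320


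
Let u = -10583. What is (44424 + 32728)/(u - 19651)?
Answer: -38576/15117 ≈ -2.5518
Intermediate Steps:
(44424 + 32728)/(u - 19651) = (44424 + 32728)/(-10583 - 19651) = 77152/(-30234) = 77152*(-1/30234) = -38576/15117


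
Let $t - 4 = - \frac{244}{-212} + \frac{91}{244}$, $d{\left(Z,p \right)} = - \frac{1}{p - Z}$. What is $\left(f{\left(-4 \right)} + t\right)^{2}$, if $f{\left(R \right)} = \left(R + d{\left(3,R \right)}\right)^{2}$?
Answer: $\frac{167126539074049}{401535134224} \approx 416.22$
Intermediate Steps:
$f{\left(R \right)} = \left(R + \frac{1}{3 - R}\right)^{2}$
$t = \frac{71435}{12932}$ ($t = 4 + \left(- \frac{244}{-212} + \frac{91}{244}\right) = 4 + \left(\left(-244\right) \left(- \frac{1}{212}\right) + 91 \cdot \frac{1}{244}\right) = 4 + \left(\frac{61}{53} + \frac{91}{244}\right) = 4 + \frac{19707}{12932} = \frac{71435}{12932} \approx 5.5239$)
$\left(f{\left(-4 \right)} + t\right)^{2} = \left(\left(-4 - \frac{1}{-3 - 4}\right)^{2} + \frac{71435}{12932}\right)^{2} = \left(\left(-4 - \frac{1}{-7}\right)^{2} + \frac{71435}{12932}\right)^{2} = \left(\left(-4 - - \frac{1}{7}\right)^{2} + \frac{71435}{12932}\right)^{2} = \left(\left(-4 + \frac{1}{7}\right)^{2} + \frac{71435}{12932}\right)^{2} = \left(\left(- \frac{27}{7}\right)^{2} + \frac{71435}{12932}\right)^{2} = \left(\frac{729}{49} + \frac{71435}{12932}\right)^{2} = \left(\frac{12927743}{633668}\right)^{2} = \frac{167126539074049}{401535134224}$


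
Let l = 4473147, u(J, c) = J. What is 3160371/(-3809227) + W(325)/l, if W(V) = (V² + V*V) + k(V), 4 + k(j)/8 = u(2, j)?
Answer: -13332165801419/17039232327369 ≈ -0.78244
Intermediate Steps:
k(j) = -16 (k(j) = -32 + 8*2 = -32 + 16 = -16)
W(V) = -16 + 2*V² (W(V) = (V² + V*V) - 16 = (V² + V²) - 16 = 2*V² - 16 = -16 + 2*V²)
3160371/(-3809227) + W(325)/l = 3160371/(-3809227) + (-16 + 2*325²)/4473147 = 3160371*(-1/3809227) + (-16 + 2*105625)*(1/4473147) = -3160371/3809227 + (-16 + 211250)*(1/4473147) = -3160371/3809227 + 211234*(1/4473147) = -3160371/3809227 + 211234/4473147 = -13332165801419/17039232327369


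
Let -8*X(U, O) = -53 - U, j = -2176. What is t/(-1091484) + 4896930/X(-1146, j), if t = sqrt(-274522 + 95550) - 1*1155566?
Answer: -21379051459661/596496006 - I*sqrt(44743)/545742 ≈ -35841.0 - 0.00038759*I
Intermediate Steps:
t = -1155566 + 2*I*sqrt(44743) (t = sqrt(-178972) - 1155566 = 2*I*sqrt(44743) - 1155566 = -1155566 + 2*I*sqrt(44743) ≈ -1.1556e+6 + 423.05*I)
X(U, O) = 53/8 + U/8 (X(U, O) = -(-53 - U)/8 = 53/8 + U/8)
t/(-1091484) + 4896930/X(-1146, j) = (-1155566 + 2*I*sqrt(44743))/(-1091484) + 4896930/(53/8 + (1/8)*(-1146)) = (-1155566 + 2*I*sqrt(44743))*(-1/1091484) + 4896930/(53/8 - 573/4) = (577783/545742 - I*sqrt(44743)/545742) + 4896930/(-1093/8) = (577783/545742 - I*sqrt(44743)/545742) + 4896930*(-8/1093) = (577783/545742 - I*sqrt(44743)/545742) - 39175440/1093 = -21379051459661/596496006 - I*sqrt(44743)/545742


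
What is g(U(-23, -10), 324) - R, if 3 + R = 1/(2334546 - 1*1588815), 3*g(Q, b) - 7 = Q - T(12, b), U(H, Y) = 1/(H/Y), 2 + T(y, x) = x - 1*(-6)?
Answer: -1781302805/17151813 ≈ -103.86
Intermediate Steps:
T(y, x) = 4 + x (T(y, x) = -2 + (x - 1*(-6)) = -2 + (x + 6) = -2 + (6 + x) = 4 + x)
U(H, Y) = Y/H
g(Q, b) = 1 - b/3 + Q/3 (g(Q, b) = 7/3 + (Q - (4 + b))/3 = 7/3 + (Q + (-4 - b))/3 = 7/3 + (-4 + Q - b)/3 = 7/3 + (-4/3 - b/3 + Q/3) = 1 - b/3 + Q/3)
R = -2237192/745731 (R = -3 + 1/(2334546 - 1*1588815) = -3 + 1/(2334546 - 1588815) = -3 + 1/745731 = -2237192/745731 ≈ -3.0000)
g(U(-23, -10), 324) - R = (1 - ⅓*324 + (-10/(-23))/3) - 1*(-2237192/745731) = (1 - 108 + (-10*(-1/23))/3) + 2237192/745731 = (1 - 108 + (⅓)*(10/23)) + 2237192/745731 = (1 - 108 + 10/69) + 2237192/745731 = -7373/69 + 2237192/745731 = -1781302805/17151813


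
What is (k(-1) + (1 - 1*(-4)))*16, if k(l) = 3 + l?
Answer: 112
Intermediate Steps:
(k(-1) + (1 - 1*(-4)))*16 = ((3 - 1) + (1 - 1*(-4)))*16 = (2 + (1 + 4))*16 = (2 + 5)*16 = 7*16 = 112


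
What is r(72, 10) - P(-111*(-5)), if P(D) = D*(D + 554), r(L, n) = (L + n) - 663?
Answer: -616076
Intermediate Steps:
r(L, n) = -663 + L + n
P(D) = D*(554 + D)
r(72, 10) - P(-111*(-5)) = (-663 + 72 + 10) - (-111*(-5))*(554 - 111*(-5)) = -581 - 555*(554 + 555) = -581 - 555*1109 = -581 - 1*615495 = -581 - 615495 = -616076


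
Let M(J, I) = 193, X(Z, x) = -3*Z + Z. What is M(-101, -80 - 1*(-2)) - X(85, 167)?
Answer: 363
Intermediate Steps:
X(Z, x) = -2*Z
M(-101, -80 - 1*(-2)) - X(85, 167) = 193 - (-2)*85 = 193 - 1*(-170) = 193 + 170 = 363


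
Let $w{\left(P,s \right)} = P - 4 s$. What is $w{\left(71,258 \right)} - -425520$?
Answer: $424559$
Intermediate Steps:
$w{\left(71,258 \right)} - -425520 = \left(71 - 1032\right) - -425520 = \left(71 - 1032\right) + 425520 = -961 + 425520 = 424559$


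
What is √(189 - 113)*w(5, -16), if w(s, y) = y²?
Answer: 512*√19 ≈ 2231.8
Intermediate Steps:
√(189 - 113)*w(5, -16) = √(189 - 113)*(-16)² = √76*256 = (2*√19)*256 = 512*√19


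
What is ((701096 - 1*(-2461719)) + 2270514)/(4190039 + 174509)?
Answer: 5433329/4364548 ≈ 1.2449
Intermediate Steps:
((701096 - 1*(-2461719)) + 2270514)/(4190039 + 174509) = ((701096 + 2461719) + 2270514)/4364548 = (3162815 + 2270514)*(1/4364548) = 5433329*(1/4364548) = 5433329/4364548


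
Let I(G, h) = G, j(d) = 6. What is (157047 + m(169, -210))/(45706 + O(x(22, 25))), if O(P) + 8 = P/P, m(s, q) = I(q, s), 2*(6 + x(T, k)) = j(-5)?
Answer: 52279/15233 ≈ 3.4320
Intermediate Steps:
x(T, k) = -3 (x(T, k) = -6 + (1/2)*6 = -6 + 3 = -3)
m(s, q) = q
O(P) = -7 (O(P) = -8 + P/P = -8 + 1 = -7)
(157047 + m(169, -210))/(45706 + O(x(22, 25))) = (157047 - 210)/(45706 - 7) = 156837/45699 = 156837*(1/45699) = 52279/15233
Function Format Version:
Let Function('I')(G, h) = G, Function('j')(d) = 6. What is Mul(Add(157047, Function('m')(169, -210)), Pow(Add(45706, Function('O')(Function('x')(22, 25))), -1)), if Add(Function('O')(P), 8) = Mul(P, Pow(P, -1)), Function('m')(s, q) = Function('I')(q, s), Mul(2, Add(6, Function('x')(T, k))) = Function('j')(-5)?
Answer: Rational(52279, 15233) ≈ 3.4320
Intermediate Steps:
Function('x')(T, k) = -3 (Function('x')(T, k) = Add(-6, Mul(Rational(1, 2), 6)) = Add(-6, 3) = -3)
Function('m')(s, q) = q
Function('O')(P) = -7 (Function('O')(P) = Add(-8, Mul(P, Pow(P, -1))) = Add(-8, 1) = -7)
Mul(Add(157047, Function('m')(169, -210)), Pow(Add(45706, Function('O')(Function('x')(22, 25))), -1)) = Mul(Add(157047, -210), Pow(Add(45706, -7), -1)) = Mul(156837, Pow(45699, -1)) = Mul(156837, Rational(1, 45699)) = Rational(52279, 15233)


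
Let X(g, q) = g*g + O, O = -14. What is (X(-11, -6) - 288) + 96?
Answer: -85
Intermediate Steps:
X(g, q) = -14 + g² (X(g, q) = g*g - 14 = g² - 14 = -14 + g²)
(X(-11, -6) - 288) + 96 = ((-14 + (-11)²) - 288) + 96 = ((-14 + 121) - 288) + 96 = (107 - 288) + 96 = -181 + 96 = -85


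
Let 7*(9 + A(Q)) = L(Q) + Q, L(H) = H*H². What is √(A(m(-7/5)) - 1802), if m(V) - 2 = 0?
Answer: I*√88669/7 ≈ 42.539*I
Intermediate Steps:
m(V) = 2 (m(V) = 2 + 0 = 2)
L(H) = H³
A(Q) = -9 + Q/7 + Q³/7 (A(Q) = -9 + (Q³ + Q)/7 = -9 + (Q + Q³)/7 = -9 + (Q/7 + Q³/7) = -9 + Q/7 + Q³/7)
√(A(m(-7/5)) - 1802) = √((-9 + (⅐)*2 + (⅐)*2³) - 1802) = √((-9 + 2/7 + (⅐)*8) - 1802) = √((-9 + 2/7 + 8/7) - 1802) = √(-53/7 - 1802) = √(-12667/7) = I*√88669/7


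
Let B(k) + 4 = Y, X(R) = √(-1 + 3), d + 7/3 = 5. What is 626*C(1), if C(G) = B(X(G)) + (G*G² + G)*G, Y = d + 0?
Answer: 1252/3 ≈ 417.33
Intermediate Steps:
d = 8/3 (d = -7/3 + 5 = 8/3 ≈ 2.6667)
X(R) = √2
Y = 8/3 (Y = 8/3 + 0 = 8/3 ≈ 2.6667)
B(k) = -4/3 (B(k) = -4 + 8/3 = -4/3)
C(G) = -4/3 + G*(G + G³) (C(G) = -4/3 + (G*G² + G)*G = -4/3 + (G³ + G)*G = -4/3 + (G + G³)*G = -4/3 + G*(G + G³))
626*C(1) = 626*(-4/3 + 1² + 1⁴) = 626*(-4/3 + 1 + 1) = 626*(⅔) = 1252/3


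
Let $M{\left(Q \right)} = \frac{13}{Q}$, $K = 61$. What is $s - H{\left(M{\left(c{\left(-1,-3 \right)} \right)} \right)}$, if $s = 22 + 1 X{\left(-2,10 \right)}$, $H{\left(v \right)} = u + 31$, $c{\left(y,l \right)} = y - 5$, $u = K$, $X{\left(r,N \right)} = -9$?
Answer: $-79$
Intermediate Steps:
$u = 61$
$c{\left(y,l \right)} = -5 + y$ ($c{\left(y,l \right)} = y - 5 = -5 + y$)
$H{\left(v \right)} = 92$ ($H{\left(v \right)} = 61 + 31 = 92$)
$s = 13$ ($s = 22 + 1 \left(-9\right) = 22 - 9 = 13$)
$s - H{\left(M{\left(c{\left(-1,-3 \right)} \right)} \right)} = 13 - 92 = -79$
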